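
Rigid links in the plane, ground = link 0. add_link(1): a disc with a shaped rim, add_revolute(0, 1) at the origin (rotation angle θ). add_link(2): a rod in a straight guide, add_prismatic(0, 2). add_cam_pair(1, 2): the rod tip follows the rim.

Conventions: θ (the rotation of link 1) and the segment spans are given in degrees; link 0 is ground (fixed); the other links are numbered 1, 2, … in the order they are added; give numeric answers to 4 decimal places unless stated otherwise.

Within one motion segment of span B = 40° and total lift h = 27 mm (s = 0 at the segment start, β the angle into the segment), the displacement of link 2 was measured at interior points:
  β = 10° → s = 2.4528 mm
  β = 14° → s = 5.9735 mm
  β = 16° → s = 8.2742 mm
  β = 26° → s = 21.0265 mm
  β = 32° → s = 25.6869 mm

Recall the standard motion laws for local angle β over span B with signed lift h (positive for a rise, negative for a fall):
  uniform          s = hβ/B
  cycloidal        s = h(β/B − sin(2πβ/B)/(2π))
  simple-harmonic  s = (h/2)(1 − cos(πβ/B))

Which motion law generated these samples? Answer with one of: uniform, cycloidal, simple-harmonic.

candidates at β/B = r: uniform s = h·r (linear in β); cycloidal s = h·(r − sin(2πr)/(2π)); simple-harmonic s = (h/2)(1 − cos(πr))
β=10°: printed 2.4528 | uniform 6.7500, cycloidal 2.4528, simple-harmonic 3.9541
β=14°: printed 5.9735 | uniform 9.4500, cycloidal 5.9735, simple-harmonic 7.3711
β=16°: printed 8.2742 | uniform 10.8000, cycloidal 8.2742, simple-harmonic 9.3283
β=26°: printed 21.0265 | uniform 17.5500, cycloidal 21.0265, simple-harmonic 19.6289
β=32°: printed 25.6869 | uniform 21.6000, cycloidal 25.6869, simple-harmonic 24.4217
only one law matches every sample → cycloidal

cycloidal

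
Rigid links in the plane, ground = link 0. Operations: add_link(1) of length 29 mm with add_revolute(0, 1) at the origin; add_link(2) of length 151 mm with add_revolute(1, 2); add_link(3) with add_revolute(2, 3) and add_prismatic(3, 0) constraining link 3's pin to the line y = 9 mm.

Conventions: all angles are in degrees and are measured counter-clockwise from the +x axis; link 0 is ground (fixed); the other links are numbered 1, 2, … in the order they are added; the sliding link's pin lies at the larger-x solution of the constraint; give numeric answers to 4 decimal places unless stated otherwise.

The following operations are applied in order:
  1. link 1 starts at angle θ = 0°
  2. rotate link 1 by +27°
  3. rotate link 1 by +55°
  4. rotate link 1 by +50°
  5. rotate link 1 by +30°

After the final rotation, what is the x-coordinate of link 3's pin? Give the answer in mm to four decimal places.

geometry: r = 29 mm, L = 151 mm, e = 9 mm; θ starts at 0°
rotate link 1 by +27°: θ ← 0° +27° = 27°
rotate link 1 by +55°: θ ← 27° +55° = 82°
rotate link 1 by +50°: θ ← 82° +50° = 132°
rotate link 1 by +30°: θ ← 132° +30° = 162°
crank pin P = (r cos θ, r sin θ) = (-27.580639, 8.961493)
h = r sin θ − e = 8.961493 − 9 = -0.038507
x = r cos θ + √(L² − h²) = -27.580639 + 150.999995 = 123.419356

123.4194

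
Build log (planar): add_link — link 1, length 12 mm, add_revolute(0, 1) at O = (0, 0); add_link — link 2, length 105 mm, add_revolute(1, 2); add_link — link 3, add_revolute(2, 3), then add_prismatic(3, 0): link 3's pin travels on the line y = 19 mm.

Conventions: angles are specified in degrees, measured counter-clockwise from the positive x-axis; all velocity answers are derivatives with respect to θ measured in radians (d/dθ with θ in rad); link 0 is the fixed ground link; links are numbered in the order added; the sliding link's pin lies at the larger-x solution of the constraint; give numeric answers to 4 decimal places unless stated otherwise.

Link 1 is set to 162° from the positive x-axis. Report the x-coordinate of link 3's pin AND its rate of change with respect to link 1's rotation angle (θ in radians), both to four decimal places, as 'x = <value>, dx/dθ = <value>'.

geometry: r = 12 mm, L = 105 mm, e = 19 mm
crank pin P = (r cos θ, r sin θ) = (-11.412678, 3.708204)
h = r sin θ − e = 3.708204 − 19 = -15.291796
x = r cos θ + √(L² − h²) = -11.412678 + 103.880513 = 92.467835
dx/dθ = −r sin θ − h·r cos θ/√(L² − h²) (θ in radians; h = -15.291796) = -5.388214

x = 92.4678, dx/dθ = -5.3882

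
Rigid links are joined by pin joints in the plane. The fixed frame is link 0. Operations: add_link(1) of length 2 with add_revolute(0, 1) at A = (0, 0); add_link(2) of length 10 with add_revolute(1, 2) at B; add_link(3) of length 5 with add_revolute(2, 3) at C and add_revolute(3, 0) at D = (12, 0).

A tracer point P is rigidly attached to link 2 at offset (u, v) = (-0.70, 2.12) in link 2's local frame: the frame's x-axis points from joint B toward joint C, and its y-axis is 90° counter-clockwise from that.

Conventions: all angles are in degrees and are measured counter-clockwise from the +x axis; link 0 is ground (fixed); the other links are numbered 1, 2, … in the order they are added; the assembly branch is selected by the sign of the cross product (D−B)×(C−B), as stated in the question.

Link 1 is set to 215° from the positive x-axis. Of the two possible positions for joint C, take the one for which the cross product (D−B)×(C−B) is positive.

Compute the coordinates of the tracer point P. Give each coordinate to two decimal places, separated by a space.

A=(0,0), D=(12.00,0)
B = A + 2.00·(cos215°, sin215°) = (-1.6383, -1.1472)
|BD| = 13.6865
circle(B,10.00) ∩ circle(D,5.00): a=9.5832, h=2.8571
  candidates: C₊=(7.6717,2.5031) cross=39.103; C₋=(8.1506,-3.1910) cross=-39.103
  branch + wants cross > 0 → take C=(7.6717,2.5031) (cross=39.103)
ex = (C−B)/|BC| = (0.9310,0.3650); ey = (-0.3650,0.9310)
P = B + -0.70·ex + 2.12·ey = (-3.0639,0.5710)

-3.06 0.57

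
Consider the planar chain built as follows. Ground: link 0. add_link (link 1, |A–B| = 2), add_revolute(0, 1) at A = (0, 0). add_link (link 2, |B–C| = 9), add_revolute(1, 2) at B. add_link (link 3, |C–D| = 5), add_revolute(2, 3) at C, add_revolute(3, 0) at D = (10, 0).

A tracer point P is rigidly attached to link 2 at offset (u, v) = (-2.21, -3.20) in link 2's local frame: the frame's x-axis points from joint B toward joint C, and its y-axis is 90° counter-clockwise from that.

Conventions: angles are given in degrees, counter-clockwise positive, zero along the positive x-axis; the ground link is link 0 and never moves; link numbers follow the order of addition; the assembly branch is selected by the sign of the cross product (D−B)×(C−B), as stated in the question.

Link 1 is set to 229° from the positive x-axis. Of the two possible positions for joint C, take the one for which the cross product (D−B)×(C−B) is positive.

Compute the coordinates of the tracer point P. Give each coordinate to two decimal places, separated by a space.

A=(0,0), D=(10.00,0)
B = A + 2.00·(cos229°, sin229°) = (-1.3121, -1.5094)
|BD| = 11.4124
circle(B,9.00) ∩ circle(D,5.00): a=8.1597, h=3.7973
  candidates: C₊=(6.2736,3.3338) cross=43.337; C₋=(7.2781,-4.1942) cross=-43.337
  branch + wants cross > 0 → take C=(6.2736,3.3338) (cross=43.337)
ex = (C−B)/|BC| = (0.8429,0.5381); ey = (-0.5381,0.8429)
P = B + -2.21·ex + -3.20·ey = (-1.4528,-5.3958)

-1.45 -5.40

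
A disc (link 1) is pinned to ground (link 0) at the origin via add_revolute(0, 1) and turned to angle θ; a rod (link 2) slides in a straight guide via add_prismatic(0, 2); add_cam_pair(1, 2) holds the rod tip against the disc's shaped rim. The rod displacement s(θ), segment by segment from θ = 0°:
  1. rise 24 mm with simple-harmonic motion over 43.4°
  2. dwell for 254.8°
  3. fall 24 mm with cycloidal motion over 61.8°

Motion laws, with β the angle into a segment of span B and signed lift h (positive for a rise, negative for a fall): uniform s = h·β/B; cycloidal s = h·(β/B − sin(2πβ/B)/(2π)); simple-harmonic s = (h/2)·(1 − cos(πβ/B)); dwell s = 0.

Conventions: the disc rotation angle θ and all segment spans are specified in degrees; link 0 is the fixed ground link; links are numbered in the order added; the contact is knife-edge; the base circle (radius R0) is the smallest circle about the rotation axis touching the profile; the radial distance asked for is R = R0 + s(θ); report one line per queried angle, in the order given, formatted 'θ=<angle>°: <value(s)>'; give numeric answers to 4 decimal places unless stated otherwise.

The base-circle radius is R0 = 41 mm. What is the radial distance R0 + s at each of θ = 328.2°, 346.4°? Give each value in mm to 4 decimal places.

segment 1 (0° to 43.4°, simple-harmonic, h = 24) is passed completely: s = 0.0000 + (24) = 24.0000
segment 2 (43.4° to 298.2°, dwell): s unchanged at 24.0000
θ = 328.2° falls in segment 3 (298.2° to 360°, cycloidal, h = -24): β = 328.2 − 298.2 = 30°, B = 61.8°; Δs = -24·(0.4854 − sin(2π·0.4854)/(2π)) = -11.3015; s = 24.0000 − 11.3015 = 12.6985
θ = 346.4° falls in segment 3 (298.2° to 360°, cycloidal, h = -24): β = 346.4 − 298.2 = 48.2°, B = 61.8°; Δs = -24·(0.7799 − sin(2π·0.7799)/(2π)) = -22.4708; s = 24.0000 − 22.4708 = 1.5292
θ=328.2°: R = R0 + s = 41 + 12.6985 = 53.6985
θ=346.4°: R = R0 + s = 41 + 1.5292 = 42.5292

θ=328.2°: 53.6985
θ=346.4°: 42.5292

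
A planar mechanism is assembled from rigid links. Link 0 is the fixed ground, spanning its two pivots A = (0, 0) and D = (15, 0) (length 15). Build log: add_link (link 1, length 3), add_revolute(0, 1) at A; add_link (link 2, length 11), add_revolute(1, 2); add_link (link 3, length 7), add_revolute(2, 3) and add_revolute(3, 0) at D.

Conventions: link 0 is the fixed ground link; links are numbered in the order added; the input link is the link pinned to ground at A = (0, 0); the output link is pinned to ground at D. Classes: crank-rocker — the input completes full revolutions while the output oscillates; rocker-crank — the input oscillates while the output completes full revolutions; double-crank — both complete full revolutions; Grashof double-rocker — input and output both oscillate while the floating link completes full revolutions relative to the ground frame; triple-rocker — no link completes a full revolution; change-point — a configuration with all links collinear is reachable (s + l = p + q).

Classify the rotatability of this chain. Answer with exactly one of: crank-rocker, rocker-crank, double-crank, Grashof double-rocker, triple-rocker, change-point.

lengths: ground=15, input=3, coupler=11, output=7
sorted: s=3 (shortest), l=15 (longest), p+q=18
s + l = 18 vs p + q = 18
s + l = p + q → change-point (collinear configuration reachable)

change-point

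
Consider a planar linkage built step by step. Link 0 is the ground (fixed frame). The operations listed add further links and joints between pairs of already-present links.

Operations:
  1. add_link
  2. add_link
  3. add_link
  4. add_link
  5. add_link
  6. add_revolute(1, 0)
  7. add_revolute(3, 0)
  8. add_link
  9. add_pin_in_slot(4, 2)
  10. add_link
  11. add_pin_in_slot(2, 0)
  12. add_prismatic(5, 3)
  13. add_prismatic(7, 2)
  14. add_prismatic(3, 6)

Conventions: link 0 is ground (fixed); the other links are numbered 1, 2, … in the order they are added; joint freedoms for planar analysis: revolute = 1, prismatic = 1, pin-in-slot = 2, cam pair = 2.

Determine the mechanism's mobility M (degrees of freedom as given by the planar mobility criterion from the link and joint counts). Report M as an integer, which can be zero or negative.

ground; <1,0,0>
#1 <2,0,0>
#2 <3,0,0>
#3 <4,0,0>
#4 <5,0,0>
#5 <6,0,0>
R:1↔0 J1 <6,1,0>
R:3↔0 J1 <6,2,0>
#6 <7,2,0>
PS:4↔2 J2 <7,2,1>
#7 <8,2,1>
PS:2↔0 J2 <8,2,2>
P:5↔3 J1 <8,3,2>
P:7↔2 J1 <8,4,2>
P:3↔6 J1 <8,5,2>
3×7 − 2×5 − 1×2 = 9

M = 9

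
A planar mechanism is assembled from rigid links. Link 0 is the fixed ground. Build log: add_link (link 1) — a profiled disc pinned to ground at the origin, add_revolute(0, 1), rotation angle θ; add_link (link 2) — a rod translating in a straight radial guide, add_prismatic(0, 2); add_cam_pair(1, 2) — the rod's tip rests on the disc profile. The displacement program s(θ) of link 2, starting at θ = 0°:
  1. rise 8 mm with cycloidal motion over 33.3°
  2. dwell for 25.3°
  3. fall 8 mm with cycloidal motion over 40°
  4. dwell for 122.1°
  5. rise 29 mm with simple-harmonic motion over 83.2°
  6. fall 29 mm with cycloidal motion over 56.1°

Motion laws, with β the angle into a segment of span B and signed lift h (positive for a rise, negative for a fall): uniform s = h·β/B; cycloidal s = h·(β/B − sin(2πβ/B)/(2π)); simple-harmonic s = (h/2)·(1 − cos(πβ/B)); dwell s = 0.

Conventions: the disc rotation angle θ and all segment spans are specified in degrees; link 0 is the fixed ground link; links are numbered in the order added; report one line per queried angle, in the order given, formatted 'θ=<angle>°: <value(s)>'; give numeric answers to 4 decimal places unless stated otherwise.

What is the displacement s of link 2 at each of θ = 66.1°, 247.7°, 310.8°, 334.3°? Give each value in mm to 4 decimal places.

seg 1 [0°–33.3°] cycloidal, h=8: full span → s += 8 → s = 8.0000
seg 2 [33.3°–58.6°] dwell: s stays 8.0000
seg 3 [58.6°–98.6°] cycloidal, h=-8: θ=66.1° here. β=7.5, B=40. -8·(0.1875 − sin(2π·0.1875)/(2π)) = -0.3237 → s = 7.6763
seg 3 [58.6°–98.6°] cycloidal, h=-8: full span → s += -8 → s = 0.0000
seg 4 [98.6°–220.7°] dwell: s stays 0.0000
seg 5 [220.7°–303.9°] simple-harmonic, h=29: θ=247.7° here. β=27, B=83.2. 29/2·(1 − cos(π·0.3245)) = 6.9051 → s = 6.9051
seg 5 [220.7°–303.9°] simple-harmonic, h=29: full span → s += 29 → s = 29.0000
seg 6 [303.9°–360°] cycloidal, h=-29: θ=310.8° here. β=6.9, B=56.1. -29·(0.1230 − sin(2π·0.1230)/(2π)) = -0.3446 → s = 28.6554
seg 6 [303.9°–360°] cycloidal, h=-29: θ=334.3° here. β=30.4, B=56.1. -29·(0.5419 − sin(2π·0.5419)/(2π)) = -16.9156 → s = 12.0844

θ=66.1°: 7.6763
θ=247.7°: 6.9051
θ=310.8°: 28.6554
θ=334.3°: 12.0844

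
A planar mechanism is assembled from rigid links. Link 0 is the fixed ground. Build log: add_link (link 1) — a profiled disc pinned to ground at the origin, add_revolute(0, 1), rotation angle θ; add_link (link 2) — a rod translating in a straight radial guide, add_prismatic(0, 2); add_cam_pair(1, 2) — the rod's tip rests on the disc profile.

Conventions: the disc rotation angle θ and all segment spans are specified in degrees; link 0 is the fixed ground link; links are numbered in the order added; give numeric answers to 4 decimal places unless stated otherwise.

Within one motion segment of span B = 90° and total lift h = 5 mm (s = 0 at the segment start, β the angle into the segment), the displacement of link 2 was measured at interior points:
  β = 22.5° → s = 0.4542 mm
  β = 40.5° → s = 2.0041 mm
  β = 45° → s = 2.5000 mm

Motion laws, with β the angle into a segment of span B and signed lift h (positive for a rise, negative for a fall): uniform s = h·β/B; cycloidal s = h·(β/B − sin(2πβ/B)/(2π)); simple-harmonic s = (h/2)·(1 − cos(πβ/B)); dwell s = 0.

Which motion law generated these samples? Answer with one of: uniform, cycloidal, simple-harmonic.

candidates at β/B = r: uniform s = h·r (linear in β); cycloidal s = h·(r − sin(2πr)/(2π)); simple-harmonic s = (h/2)(1 − cos(πr))
β=22.5°: printed 0.4542 | uniform 1.2500, cycloidal 0.4542, simple-harmonic 0.7322
β=40.5°: printed 2.0041 | uniform 2.2500, cycloidal 2.0041, simple-harmonic 2.1089
β=45°: printed 2.5000 | uniform 2.5000, cycloidal 2.5000, simple-harmonic 2.5000
only one law matches every sample → cycloidal

cycloidal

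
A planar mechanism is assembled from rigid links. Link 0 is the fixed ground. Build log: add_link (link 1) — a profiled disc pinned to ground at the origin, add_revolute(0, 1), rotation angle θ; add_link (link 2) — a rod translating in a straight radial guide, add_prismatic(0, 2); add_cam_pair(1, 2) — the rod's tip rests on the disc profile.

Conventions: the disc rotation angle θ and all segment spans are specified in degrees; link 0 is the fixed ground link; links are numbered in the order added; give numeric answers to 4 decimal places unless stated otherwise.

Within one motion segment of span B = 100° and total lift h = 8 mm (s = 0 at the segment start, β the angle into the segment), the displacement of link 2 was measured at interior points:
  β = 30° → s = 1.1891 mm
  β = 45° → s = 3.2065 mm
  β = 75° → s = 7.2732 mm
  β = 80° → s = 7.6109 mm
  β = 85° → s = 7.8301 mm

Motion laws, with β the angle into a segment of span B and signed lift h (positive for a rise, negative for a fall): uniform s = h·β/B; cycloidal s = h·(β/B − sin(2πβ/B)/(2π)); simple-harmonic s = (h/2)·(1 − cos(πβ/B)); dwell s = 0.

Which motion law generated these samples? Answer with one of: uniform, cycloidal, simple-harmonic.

candidates at β/B = r: uniform s = h·r (linear in β); cycloidal s = h·(r − sin(2πr)/(2π)); simple-harmonic s = (h/2)(1 − cos(πr))
β=30°: printed 1.1891 | uniform 2.4000, cycloidal 1.1891, simple-harmonic 1.6489
β=45°: printed 3.2065 | uniform 3.6000, cycloidal 3.2065, simple-harmonic 3.3743
β=75°: printed 7.2732 | uniform 6.0000, cycloidal 7.2732, simple-harmonic 6.8284
β=80°: printed 7.6109 | uniform 6.4000, cycloidal 7.6109, simple-harmonic 7.2361
β=85°: printed 7.8301 | uniform 6.8000, cycloidal 7.8301, simple-harmonic 7.5640
only one law matches every sample → cycloidal

cycloidal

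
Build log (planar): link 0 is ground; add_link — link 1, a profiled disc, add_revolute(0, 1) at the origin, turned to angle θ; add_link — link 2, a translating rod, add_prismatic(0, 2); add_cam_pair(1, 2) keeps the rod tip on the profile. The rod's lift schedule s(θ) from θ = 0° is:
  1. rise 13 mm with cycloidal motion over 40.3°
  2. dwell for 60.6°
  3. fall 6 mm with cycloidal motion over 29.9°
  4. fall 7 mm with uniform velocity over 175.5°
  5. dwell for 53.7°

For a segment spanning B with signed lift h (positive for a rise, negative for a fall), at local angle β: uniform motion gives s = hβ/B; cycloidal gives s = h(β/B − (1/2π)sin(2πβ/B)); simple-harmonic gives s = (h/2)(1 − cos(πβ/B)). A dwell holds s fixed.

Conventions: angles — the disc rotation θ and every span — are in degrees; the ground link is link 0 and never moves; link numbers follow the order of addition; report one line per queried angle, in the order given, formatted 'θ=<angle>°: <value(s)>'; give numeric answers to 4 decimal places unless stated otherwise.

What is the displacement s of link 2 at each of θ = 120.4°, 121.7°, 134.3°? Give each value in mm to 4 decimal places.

seg 1 [0°–40.3°] cycloidal, h=13: full span → s += 13 → s = 13.0000
seg 2 [40.3°–100.9°] dwell: s stays 13.0000
seg 3 [100.9°–130.8°] cycloidal, h=-6: θ=120.4° here. β=19.5, B=29.9. -6·(0.6522 − sin(2π·0.6522)/(2π)) = -4.6932 → s = 8.3068
seg 3 [100.9°–130.8°] cycloidal, h=-6: θ=121.7° here. β=20.8, B=29.9. -6·(0.6957 − sin(2π·0.6957)/(2π)) = -5.0737 → s = 7.9263
seg 3 [100.9°–130.8°] cycloidal, h=-6: full span → s += -6 → s = 7.0000
seg 4 [130.8°–306.3°] uniform, h=-7: θ=134.3° here. β=3.5, B=175.5. -7·3.5/175.5 = -0.1396 → s = 6.8604

θ=120.4°: 8.3068
θ=121.7°: 7.9263
θ=134.3°: 6.8604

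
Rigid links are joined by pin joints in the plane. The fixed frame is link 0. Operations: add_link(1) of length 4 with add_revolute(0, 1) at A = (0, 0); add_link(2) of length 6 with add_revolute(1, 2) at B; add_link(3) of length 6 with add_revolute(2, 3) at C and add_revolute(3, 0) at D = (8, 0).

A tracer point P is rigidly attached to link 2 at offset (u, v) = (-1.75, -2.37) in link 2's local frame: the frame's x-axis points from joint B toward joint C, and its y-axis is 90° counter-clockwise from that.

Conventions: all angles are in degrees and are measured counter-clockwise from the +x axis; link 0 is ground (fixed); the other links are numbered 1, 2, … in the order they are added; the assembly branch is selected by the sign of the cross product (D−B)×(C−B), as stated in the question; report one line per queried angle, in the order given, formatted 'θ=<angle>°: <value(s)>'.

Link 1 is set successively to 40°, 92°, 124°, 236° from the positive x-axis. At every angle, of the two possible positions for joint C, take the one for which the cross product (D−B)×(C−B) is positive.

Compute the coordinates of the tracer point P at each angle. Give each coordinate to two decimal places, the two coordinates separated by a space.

A=(0,0), D=(8.00,0)
θ=40°: B = A + 4.00·(cos40°, sin40°) = (3.0642, 2.5712)
θ=40°: |BD| = 5.5654
θ=40°: circle(B,6.00) ∩ circle(D,6.00): a=2.7827, h=5.3157
θ=40°:   candidates: C₊=(7.9879,6.0000) cross=29.584; C₋=(3.0763,-3.4288) cross=-29.584
θ=40°:   branch + wants cross > 0 → take C=(7.9879,6.0000) (cross=29.584)
θ=40°: ex = (C−B)/|BC| = (0.8206,0.5715); ey = (-0.5715,0.8206)
θ=40°: P = B + -1.75·ex + -2.37·ey = (2.9825,-0.3738)
θ=92°: B = A + 4.00·(cos92°, sin92°) = (-0.1396, 3.9976)
θ=92°: |BD| = 9.0683
θ=92°: circle(B,6.00) ∩ circle(D,6.00): a=4.5341, h=3.9296
θ=92°:   candidates: C₊=(5.6625,5.5259) cross=35.635; C₋=(2.1979,-1.5284) cross=-35.635
θ=92°:   branch + wants cross > 0 → take C=(5.6625,5.5259) (cross=35.635)
θ=92°: ex = (C−B)/|BC| = (0.9670,0.2547); ey = (-0.2547,0.9670)
θ=92°: P = B + -1.75·ex + -2.37·ey = (-1.2282,1.2600)
θ=124°: B = A + 4.00·(cos124°, sin124°) = (-2.2368, 3.3162)
θ=124°: |BD| = 10.7605
θ=124°: circle(B,6.00) ∩ circle(D,6.00): a=5.3802, h=2.6557
θ=124°:   candidates: C₊=(3.7001,4.1845) cross=28.577; C₋=(2.0632,-0.8684) cross=-28.577
θ=124°:   branch + wants cross > 0 → take C=(3.7001,4.1845) (cross=28.577)
θ=124°: ex = (C−B)/|BC| = (0.9895,0.1447); ey = (-0.1447,0.9895)
θ=124°: P = B + -1.75·ex + -2.37·ey = (-3.6253,0.7178)
θ=236°: B = A + 4.00·(cos236°, sin236°) = (-2.2368, -3.3162)
θ=236°: |BD| = 10.7605
θ=236°: circle(B,6.00) ∩ circle(D,6.00): a=5.3802, h=2.6557
θ=236°:   candidates: C₊=(2.0632,0.8684) cross=28.577; C₋=(3.7001,-4.1845) cross=-28.577
θ=236°:   branch + wants cross > 0 → take C=(2.0632,0.8684) (cross=28.577)
θ=236°: ex = (C−B)/|BC| = (0.7167,0.6974); ey = (-0.6974,0.7167)
θ=236°: P = B + -1.75·ex + -2.37·ey = (-1.8380,-6.2351)

θ=40°: 2.98 -0.37
θ=92°: -1.23 1.26
θ=124°: -3.63 0.72
θ=236°: -1.84 -6.24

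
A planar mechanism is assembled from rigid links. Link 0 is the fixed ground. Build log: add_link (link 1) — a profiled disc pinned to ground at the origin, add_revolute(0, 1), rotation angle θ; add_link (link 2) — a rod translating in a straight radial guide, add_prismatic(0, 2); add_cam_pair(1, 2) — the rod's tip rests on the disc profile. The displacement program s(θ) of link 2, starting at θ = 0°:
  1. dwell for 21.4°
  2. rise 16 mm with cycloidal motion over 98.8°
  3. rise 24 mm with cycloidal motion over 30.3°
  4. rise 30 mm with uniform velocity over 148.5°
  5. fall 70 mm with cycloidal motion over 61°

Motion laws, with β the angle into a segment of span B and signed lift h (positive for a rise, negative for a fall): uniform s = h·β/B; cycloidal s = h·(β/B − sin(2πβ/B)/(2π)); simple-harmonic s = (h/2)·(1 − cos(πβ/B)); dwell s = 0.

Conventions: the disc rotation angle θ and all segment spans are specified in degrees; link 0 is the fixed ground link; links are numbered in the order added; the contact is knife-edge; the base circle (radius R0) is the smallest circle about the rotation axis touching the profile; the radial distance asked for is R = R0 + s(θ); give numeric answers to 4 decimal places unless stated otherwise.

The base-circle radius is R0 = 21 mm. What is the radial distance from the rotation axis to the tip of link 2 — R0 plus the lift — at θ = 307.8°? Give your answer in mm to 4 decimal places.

seg 1 [0°–21.4°] dwell: s stays 0.0000
seg 2 [21.4°–120.2°] cycloidal, h=16: full span → s += 16 → s = 16.0000
seg 3 [120.2°–150.5°] cycloidal, h=24: full span → s += 24 → s = 40.0000
seg 4 [150.5°–299°] uniform, h=30: full span → s += 30 → s = 70.0000
seg 5 [299°–360°] cycloidal, h=-70: θ=307.8° here. β=8.8, B=61. -70·(0.1443 − sin(2π·0.1443)/(2π)) = -1.3271 → s = 68.6729
R = R0 + s = 21 + 68.6729 = 89.6729

89.6729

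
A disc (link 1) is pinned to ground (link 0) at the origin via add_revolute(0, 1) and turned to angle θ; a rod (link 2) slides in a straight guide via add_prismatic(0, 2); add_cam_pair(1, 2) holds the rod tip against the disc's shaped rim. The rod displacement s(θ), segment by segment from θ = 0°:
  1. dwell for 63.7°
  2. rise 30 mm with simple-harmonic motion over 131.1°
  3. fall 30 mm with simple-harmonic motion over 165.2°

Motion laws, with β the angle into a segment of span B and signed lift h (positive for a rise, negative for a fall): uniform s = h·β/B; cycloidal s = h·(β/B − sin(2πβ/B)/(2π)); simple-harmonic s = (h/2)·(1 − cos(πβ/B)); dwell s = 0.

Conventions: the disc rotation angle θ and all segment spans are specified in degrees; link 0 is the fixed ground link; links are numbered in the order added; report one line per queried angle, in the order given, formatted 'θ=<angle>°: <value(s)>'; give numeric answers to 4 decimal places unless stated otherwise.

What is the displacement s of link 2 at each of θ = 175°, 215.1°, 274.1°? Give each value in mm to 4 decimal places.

segment 1 (0° to 63.7°, dwell): s unchanged at 0.0000
θ = 175° falls in segment 2 (63.7° to 194.8°, simple-harmonic, h = 30): β = 175 − 63.7 = 111.3°, B = 131.1°; Δs = 30/2·(1 − cos(π·0.8490)) = 28.3430; s = 0.0000 + 28.3430 = 28.3430
segment 2 (63.7° to 194.8°, simple-harmonic, h = 30) is passed completely: s = 0.0000 + (30) = 30.0000
θ = 215.1° falls in segment 3 (194.8° to 360°, simple-harmonic, h = -30): β = 215.1 − 194.8 = 20.3°, B = 165.2°; Δs = -30/2·(1 − cos(π·0.1229)) = -1.1039; s = 30.0000 − 1.1039 = 28.8961
θ = 274.1° falls in segment 3 (194.8° to 360°, simple-harmonic, h = -30): β = 274.1 − 194.8 = 79.3°, B = 165.2°; Δs = -30/2·(1 − cos(π·0.4800)) = -14.0593; s = 30.0000 − 14.0593 = 15.9407

θ=175°: 28.3430
θ=215.1°: 28.8961
θ=274.1°: 15.9407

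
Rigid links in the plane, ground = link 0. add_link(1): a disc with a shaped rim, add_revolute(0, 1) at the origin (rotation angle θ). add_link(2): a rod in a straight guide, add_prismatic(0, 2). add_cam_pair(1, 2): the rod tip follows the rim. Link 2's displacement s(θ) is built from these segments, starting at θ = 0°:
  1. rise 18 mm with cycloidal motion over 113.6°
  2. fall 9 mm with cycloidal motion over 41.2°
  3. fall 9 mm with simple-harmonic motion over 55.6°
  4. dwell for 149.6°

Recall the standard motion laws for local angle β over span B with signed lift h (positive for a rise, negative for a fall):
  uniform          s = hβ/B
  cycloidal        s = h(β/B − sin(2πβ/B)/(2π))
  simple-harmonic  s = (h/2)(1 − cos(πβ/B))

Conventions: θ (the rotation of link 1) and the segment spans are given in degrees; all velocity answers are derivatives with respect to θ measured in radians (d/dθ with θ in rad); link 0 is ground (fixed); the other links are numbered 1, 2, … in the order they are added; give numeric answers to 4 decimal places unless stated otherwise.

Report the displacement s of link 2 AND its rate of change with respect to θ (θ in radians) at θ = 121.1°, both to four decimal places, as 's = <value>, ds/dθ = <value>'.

segment 1 (0° to 113.6°, cycloidal, h = 18) is passed completely: s = 0.0000 + (18) = 18.0000
θ = 121.1° falls in segment 2 (113.6° to 154.8°, cycloidal, h = -9): β = 121.1 − 113.6 = 7.5°, B = 41.2°; Δs = -9·(0.1820 − sin(2π·0.1820)/(2π)) = -0.3346; s = 18.0000 − 0.3346 = 17.6654
velocity in seg [113.6°–154.8°] (cycloidal), θ in radians: β = 7.5° = 0.1309 rad, B = 41.2° = 0.7191 rad; ds/dθ = (h/B)(1 − cos(2πβ/B)) = ((-9)/0.7191)(1 − cos(2π·0.1820)) = -7.332495 mm/rad

s = 17.6654, ds/dθ = -7.3325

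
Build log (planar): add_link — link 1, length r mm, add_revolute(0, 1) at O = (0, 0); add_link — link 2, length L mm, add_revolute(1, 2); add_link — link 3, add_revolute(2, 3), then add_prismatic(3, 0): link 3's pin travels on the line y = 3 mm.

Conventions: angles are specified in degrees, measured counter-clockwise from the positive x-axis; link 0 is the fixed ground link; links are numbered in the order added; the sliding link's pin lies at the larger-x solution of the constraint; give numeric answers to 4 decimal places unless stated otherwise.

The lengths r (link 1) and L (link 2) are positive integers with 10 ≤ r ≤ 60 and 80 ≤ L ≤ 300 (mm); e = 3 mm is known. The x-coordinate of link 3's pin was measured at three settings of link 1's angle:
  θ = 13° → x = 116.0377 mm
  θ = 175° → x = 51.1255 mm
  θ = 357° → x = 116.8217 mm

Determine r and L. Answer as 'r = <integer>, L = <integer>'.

constraint per measurement: (x − r cos θ)² + (r sin θ − e)² = L²
subtracting the θ₁ and θ₂ equations cancels the r² and L² terms:
r = (x₁² − x₂²) / (2[(x₁cos θ₁ + e sin θ₁) − (x₂cos θ₂ + e sin θ₂)]) = 33.0000 → r = 33
L² = (x₁ − r cos θ₁)² + (r sin θ₁ − e)² = 7056.0059 → L = 84.0000 → L = 84
check at θ₃=357°: x = 116.8217 (printed 116.8217) ✓

r = 33, L = 84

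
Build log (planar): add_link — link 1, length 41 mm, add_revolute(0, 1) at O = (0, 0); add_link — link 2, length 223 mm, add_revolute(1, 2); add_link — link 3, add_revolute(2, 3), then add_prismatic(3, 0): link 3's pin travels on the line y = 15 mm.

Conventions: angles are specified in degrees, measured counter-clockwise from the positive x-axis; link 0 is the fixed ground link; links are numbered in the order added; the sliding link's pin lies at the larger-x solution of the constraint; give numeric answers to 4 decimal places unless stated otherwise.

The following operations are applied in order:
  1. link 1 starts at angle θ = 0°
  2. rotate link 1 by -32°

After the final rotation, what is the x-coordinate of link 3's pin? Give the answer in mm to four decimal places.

geometry: r = 41 mm, L = 223 mm, e = 15 mm; θ starts at 0°
rotate link 1 by -32°: θ ← 0° -32° = -32°
crank pin P = (r cos θ, r sin θ) = (34.769972, -21.726690)
h = r sin θ − e = -21.726690 − 15 = -36.726690
x = r cos θ + √(L² − h²) = 34.769972 + 219.954882 = 254.724854

254.7249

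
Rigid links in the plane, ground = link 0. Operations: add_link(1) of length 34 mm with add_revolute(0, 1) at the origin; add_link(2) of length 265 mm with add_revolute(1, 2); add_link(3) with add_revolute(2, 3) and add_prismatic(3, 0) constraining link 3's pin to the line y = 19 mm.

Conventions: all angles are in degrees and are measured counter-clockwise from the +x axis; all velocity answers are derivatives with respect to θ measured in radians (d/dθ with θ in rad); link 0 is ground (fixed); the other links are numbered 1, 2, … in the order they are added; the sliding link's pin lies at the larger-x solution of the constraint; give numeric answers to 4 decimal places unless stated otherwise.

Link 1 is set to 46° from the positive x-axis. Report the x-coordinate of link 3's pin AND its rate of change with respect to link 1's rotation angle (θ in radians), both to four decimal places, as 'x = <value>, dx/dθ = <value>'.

geometry: r = 34 mm, L = 265 mm, e = 19 mm
crank pin P = (r cos θ, r sin θ) = (23.618385, 24.457553)
h = r sin θ − e = 24.457553 − 19 = 5.457553
x = r cos θ + √(L² − h²) = 23.618385 + 264.943796 = 288.562181
dx/dθ = −r sin θ − h·r cos θ/√(L² − h²) (θ in radians; h = 5.457553) = -24.944066

x = 288.5622, dx/dθ = -24.9441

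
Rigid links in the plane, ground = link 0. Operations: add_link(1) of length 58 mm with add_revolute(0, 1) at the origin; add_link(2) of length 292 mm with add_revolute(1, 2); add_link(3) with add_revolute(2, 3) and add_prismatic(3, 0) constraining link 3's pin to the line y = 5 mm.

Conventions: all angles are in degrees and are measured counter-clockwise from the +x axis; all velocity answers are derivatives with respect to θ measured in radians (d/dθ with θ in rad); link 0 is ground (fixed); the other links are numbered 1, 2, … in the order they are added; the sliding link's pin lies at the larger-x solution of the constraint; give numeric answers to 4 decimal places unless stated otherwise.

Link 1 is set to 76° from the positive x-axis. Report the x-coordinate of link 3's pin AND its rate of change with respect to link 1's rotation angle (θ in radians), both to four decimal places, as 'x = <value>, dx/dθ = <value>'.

geometry: r = 58 mm, L = 292 mm, e = 5 mm
crank pin P = (r cos θ, r sin θ) = (14.031470, 56.277152)
h = r sin θ − e = 56.277152 − 5 = 51.277152
x = r cos θ + √(L² − h²) = 14.031470 + 287.462439 = 301.493909
dx/dθ = −r sin θ − h·r cos θ/√(L² − h²) (θ in radians; h = 51.277152) = -58.780066

x = 301.4939, dx/dθ = -58.7801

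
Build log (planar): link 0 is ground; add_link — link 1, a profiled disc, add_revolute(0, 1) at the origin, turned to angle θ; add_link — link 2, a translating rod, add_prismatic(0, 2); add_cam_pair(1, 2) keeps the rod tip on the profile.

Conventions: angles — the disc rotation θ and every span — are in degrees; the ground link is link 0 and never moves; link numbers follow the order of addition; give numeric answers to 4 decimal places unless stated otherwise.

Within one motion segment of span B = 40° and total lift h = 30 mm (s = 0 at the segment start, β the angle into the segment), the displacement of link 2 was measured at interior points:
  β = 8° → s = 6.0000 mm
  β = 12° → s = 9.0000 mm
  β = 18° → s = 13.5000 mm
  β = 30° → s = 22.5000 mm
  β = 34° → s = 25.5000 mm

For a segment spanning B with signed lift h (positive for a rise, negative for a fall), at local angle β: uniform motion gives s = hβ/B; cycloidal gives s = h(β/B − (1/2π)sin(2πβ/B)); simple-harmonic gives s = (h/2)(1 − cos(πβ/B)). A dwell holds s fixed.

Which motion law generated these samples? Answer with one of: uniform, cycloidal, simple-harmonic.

candidates at β/B = r: uniform s = h·r (linear in β); cycloidal s = h·(r − sin(2πr)/(2π)); simple-harmonic s = (h/2)(1 − cos(πr))
β=8°: printed 6.0000 | uniform 6.0000, cycloidal 1.4590, simple-harmonic 2.8647
β=12°: printed 9.0000 | uniform 9.0000, cycloidal 4.4590, simple-harmonic 6.1832
β=18°: printed 13.5000 | uniform 13.5000, cycloidal 12.0246, simple-harmonic 12.6535
β=30°: printed 22.5000 | uniform 22.5000, cycloidal 27.2746, simple-harmonic 25.6066
β=34°: printed 25.5000 | uniform 25.5000, cycloidal 29.3628, simple-harmonic 28.3651
only one law matches every sample → uniform

uniform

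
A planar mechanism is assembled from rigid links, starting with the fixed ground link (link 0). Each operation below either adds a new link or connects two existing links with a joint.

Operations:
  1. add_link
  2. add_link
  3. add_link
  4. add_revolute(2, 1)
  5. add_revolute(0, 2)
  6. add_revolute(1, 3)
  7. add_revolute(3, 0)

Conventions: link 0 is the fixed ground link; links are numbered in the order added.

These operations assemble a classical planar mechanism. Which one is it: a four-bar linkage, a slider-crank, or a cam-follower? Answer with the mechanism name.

links: 4 (incl. ground); joints: 4 revolute, 0 prismatic, 0 higher (cam) pair, forming one closed loop
4 links in a single 4R loop → four-bar linkage

four-bar linkage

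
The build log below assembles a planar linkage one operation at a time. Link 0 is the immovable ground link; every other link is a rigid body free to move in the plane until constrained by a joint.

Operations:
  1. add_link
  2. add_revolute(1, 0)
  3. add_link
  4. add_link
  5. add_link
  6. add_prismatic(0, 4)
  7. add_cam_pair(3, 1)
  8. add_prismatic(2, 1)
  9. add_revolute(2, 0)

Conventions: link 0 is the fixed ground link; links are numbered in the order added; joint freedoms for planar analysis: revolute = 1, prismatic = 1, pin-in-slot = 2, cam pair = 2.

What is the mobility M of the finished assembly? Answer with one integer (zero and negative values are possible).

L=1 J1=0 J2=0
add link → L=2 J1=0 J2=0
R@1,0 dof=1 J1 → L=2 J1=1 J2=0
add link → L=3 J1=1 J2=0
add link → L=4 J1=1 J2=0
add link → L=5 J1=1 J2=0
P@0,4 dof=1 J1 → L=5 J1=2 J2=0
C@3,1 dof=2 J2 → L=5 J1=2 J2=1
P@2,1 dof=1 J1 → L=5 J1=3 J2=1
R@2,0 dof=1 J1 → L=5 J1=4 J2=1
M=3(L−1)−2J1−J2=3·4−2·4−1=3

M = 3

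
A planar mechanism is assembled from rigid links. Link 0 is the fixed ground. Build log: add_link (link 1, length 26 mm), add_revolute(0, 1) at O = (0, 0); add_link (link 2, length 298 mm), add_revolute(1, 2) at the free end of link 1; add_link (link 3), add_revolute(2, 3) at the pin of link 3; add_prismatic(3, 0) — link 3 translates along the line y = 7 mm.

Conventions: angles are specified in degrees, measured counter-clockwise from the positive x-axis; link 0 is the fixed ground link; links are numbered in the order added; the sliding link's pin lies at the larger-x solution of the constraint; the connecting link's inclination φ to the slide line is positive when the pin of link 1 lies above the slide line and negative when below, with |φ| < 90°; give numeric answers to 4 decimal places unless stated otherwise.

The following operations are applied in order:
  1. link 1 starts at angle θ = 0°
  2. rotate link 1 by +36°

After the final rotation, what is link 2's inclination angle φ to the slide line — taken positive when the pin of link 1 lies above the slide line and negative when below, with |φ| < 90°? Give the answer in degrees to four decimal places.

geometry: r = 26 mm, L = 298 mm, e = 7 mm; θ starts at 0°
rotate link 1 by +36°: θ ← 0° +36° = 36°
h = r sin θ − e = 15.282417 − 7 = 8.282417
sin φ = h / L = 8.282417 / 298 = 0.02779334
φ = arcsin(0.02779334) = 1.592646°

1.5926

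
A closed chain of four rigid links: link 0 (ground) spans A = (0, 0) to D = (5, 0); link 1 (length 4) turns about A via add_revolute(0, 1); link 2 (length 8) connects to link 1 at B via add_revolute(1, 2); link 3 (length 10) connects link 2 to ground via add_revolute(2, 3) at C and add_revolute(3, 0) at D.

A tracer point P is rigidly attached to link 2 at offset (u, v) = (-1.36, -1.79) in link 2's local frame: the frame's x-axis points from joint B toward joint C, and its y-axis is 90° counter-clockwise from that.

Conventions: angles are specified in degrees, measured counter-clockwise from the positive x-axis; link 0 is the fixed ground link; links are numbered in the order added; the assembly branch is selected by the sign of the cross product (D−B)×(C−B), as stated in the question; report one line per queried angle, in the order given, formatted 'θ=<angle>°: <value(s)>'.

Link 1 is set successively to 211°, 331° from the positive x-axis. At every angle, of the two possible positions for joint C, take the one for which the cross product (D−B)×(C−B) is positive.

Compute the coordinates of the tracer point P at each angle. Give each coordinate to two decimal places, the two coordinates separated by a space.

A=(0,0), D=(5.00,0)
θ=211°: B = A + 4.00·(cos211°, sin211°) = (-3.4287, -2.0602)
θ=211°: |BD| = 8.6768
θ=211°: circle(B,8.00) ∩ circle(D,10.00): a=2.2639, h=7.6730
θ=211°:   candidates: C₊=(-3.0513,5.9309) cross=66.577; C₋=(0.5923,-8.9762) cross=-66.577
θ=211°:   branch + wants cross > 0 → take C=(-3.0513,5.9309) (cross=66.577)
θ=211°: ex = (C−B)/|BC| = (0.0472,0.9989); ey = (-0.9989,0.0472)
θ=211°: P = B + -1.36·ex + -1.79·ey = (-1.7048,-3.5031)
θ=331°: B = A + 4.00·(cos331°, sin331°) = (3.4985, -1.9392)
θ=331°: |BD| = 2.4526
θ=331°: circle(B,8.00) ∩ circle(D,10.00): a=-6.1129, h=5.1607
θ=331°:   candidates: C₊=(-4.3244,-3.6132) cross=12.657; C₋=(3.8366,-9.9321) cross=-12.657
θ=331°:   branch + wants cross > 0 → take C=(-4.3244,-3.6132) (cross=12.657)
θ=331°: ex = (C−B)/|BC| = (-0.9779,-0.2092); ey = (0.2092,-0.9779)
θ=331°: P = B + -1.36·ex + -1.79·ey = (4.4538,0.0957)

θ=211°: -1.70 -3.50
θ=331°: 4.45 0.10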